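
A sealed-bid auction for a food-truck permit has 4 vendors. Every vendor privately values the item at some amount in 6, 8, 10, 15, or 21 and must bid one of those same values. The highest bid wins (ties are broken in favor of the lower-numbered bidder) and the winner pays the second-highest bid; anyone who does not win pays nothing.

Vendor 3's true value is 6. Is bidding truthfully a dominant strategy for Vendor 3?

Check each profile of the others' bids and compare truth against every alternative bid.
Others bid (6, 6, 8): truth gives 0, best alternative gives -2.
Others bid (6, 6, 6): truth gives 0, best alternative gives 0.
Others bid (6, 6, 10): truth gives 0, best alternative gives 0.
Others bid (6, 6, 15): truth gives 0, best alternative gives 0.
Others bid (6, 6, 21): truth gives 0, best alternative gives 0.
Others bid (6, 8, 6): truth gives 0, best alternative gives 0.
(Remaining 119 profiles checked similarly; truth is weakly best in each.)
In every case the truthful bid is at least as good as any alternative, so it is a dominant strategy.

Yes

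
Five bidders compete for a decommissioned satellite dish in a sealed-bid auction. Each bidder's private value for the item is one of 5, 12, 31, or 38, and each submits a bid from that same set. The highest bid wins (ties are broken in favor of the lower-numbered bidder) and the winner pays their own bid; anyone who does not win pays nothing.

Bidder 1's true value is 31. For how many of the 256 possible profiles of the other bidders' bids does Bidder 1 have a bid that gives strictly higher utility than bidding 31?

Others bid (5, 5, 5, 5): truth gives 0; bid 5 gives 26 > 0. Violating.
Others bid (5, 5, 5, 12): truth gives 0; bid 12 gives 19 > 0. Violating.
Others bid (5, 5, 12, 5): truth gives 0; bid 12 gives 19 > 0. Violating.
Others bid (5, 5, 12, 12): truth gives 0; bid 12 gives 19 > 0. Violating.
Others bid (5, 5, 5, 31): truth gives 0; no alternative beats it.
Others bid (5, 5, 5, 38): truth gives 0; no alternative beats it.
(Checking all 256 profiles: 16 have a profitable deviation, 240 do not.)

16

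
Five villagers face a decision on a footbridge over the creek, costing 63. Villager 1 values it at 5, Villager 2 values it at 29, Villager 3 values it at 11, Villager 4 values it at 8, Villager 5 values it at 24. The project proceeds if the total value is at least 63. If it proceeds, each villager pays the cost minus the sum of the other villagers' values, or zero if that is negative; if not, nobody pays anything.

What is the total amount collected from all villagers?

25

Total value 77 ≥ cost 63, so it is built.
Villager 1: others sum to 72; max(0, 63 - 72) = 0.
Villager 2: others sum to 48; max(0, 63 - 48) = 15.
Villager 3: others sum to 66; max(0, 63 - 66) = 0.
Villager 4: others sum to 69; max(0, 63 - 69) = 0.
Villager 5: others sum to 53; max(0, 63 - 53) = 10.
Total collected = 0 + 15 + 0 + 0 + 10 = 25.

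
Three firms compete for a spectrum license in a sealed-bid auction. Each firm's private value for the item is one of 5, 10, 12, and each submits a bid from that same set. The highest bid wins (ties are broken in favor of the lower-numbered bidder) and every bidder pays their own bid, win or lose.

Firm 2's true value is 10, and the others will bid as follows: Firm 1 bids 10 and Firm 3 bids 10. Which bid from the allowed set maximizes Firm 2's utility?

12

Bid 5: loses but pays 5, utility -5.
Bid 10: loses but pays 10, utility -10.
Bid 12: wins, pays 12, utility 10 - 12 = -2.
The best choice is 12 with utility -2.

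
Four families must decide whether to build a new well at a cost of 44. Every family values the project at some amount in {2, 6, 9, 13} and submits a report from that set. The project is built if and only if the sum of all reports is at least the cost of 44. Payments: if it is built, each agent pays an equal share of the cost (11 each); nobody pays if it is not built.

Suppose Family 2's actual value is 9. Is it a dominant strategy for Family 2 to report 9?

Consider the case where Family 1 reports 9, Family 3 reports 13 and Family 4 reports 13.
Truthful report 9: project built, pays 11, utility 9 - 11 = -2.
Report 2 instead: project not built, utility 0.
Since 0 > -2, reporting 2 is strictly better here, so truthful reporting is not dominant.

No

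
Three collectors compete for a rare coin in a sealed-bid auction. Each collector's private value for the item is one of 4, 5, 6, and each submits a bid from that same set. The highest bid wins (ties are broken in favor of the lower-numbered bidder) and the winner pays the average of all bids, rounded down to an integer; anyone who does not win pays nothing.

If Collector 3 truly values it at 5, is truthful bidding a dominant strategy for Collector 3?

Yes

Check each profile of the others' bids and compare truth against every alternative bid.
Others bid (4, 4): truth gives 1, best alternative gives 1.
Others bid (4, 5): truth gives 0, best alternative gives 0.
Others bid (4, 6): truth gives 0, best alternative gives 0.
Others bid (5, 4): truth gives 0, best alternative gives 0.
Others bid (5, 5): truth gives 0, best alternative gives 0.
Others bid (5, 6): truth gives 0, best alternative gives 0.
(Remaining 3 profiles checked similarly; truth is weakly best in each.)
In every case the truthful bid is at least as good as any alternative, so it is a dominant strategy.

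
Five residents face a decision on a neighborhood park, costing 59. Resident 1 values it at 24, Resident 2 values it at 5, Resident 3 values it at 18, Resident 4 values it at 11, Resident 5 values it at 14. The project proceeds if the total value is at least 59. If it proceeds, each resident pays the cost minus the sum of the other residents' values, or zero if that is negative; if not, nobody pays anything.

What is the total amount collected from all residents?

Total value 72 ≥ cost 59, so it is built.
Resident 1: others sum to 48; max(0, 59 - 48) = 11.
Resident 2: others sum to 67; max(0, 59 - 67) = 0.
Resident 3: others sum to 54; max(0, 59 - 54) = 5.
Resident 4: others sum to 61; max(0, 59 - 61) = 0.
Resident 5: others sum to 58; max(0, 59 - 58) = 1.
Total collected = 11 + 0 + 5 + 0 + 1 = 17.

17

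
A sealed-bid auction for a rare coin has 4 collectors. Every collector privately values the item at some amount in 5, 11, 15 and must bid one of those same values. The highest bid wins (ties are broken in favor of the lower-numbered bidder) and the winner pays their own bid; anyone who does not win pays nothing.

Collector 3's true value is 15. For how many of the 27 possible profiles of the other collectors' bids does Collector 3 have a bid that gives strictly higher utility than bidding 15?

2

Others bid (5, 5, 5): truth gives 0; bid 11 gives 4 > 0. Violating.
Others bid (5, 5, 11): truth gives 0; bid 11 gives 4 > 0. Violating.
Others bid (5, 5, 15): truth gives 0; no alternative beats it.
Others bid (5, 11, 5): truth gives 0; no alternative beats it.
(Checking all 27 profiles: 2 have a profitable deviation, 25 do not.)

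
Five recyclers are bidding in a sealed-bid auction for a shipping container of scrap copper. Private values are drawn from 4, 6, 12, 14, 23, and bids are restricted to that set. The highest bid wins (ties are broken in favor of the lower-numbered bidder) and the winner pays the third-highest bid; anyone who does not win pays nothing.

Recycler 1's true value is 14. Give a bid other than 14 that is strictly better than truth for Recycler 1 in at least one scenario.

Suppose Recycler 2 bids 4, Recycler 3 bids 4, Recycler 4 bids 4 and Recycler 5 bids 23.
Bid 14: loses, pays 0, utility 0.
Bid 23: wins, pays 4, utility 14 - 4 = 10.
So bidding 23 beats truth here (10 > 0).

23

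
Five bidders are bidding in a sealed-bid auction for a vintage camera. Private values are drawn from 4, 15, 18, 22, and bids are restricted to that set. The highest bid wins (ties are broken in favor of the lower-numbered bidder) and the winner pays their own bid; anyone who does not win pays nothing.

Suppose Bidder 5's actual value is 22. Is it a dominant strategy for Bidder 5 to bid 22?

No

Consider the case where Bidder 1 bids 4, Bidder 2 bids 4, Bidder 3 bids 4 and Bidder 4 bids 4.
Truthful bid 22: wins, pays 22, utility 22 - 22 = 0.
Bid 15 instead: wins, pays 15, utility 22 - 15 = 7.
Since 7 > 0, bidding 15 is strictly better here, so truthful bidding is not dominant.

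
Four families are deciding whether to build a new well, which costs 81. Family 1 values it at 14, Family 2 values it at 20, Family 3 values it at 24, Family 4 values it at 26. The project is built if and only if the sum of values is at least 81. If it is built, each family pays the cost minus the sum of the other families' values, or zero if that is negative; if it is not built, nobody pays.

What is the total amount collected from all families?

Total value 84 ≥ cost 81, so it is built.
Family 1: others sum to 70; max(0, 81 - 70) = 11.
Family 2: others sum to 64; max(0, 81 - 64) = 17.
Family 3: others sum to 60; max(0, 81 - 60) = 21.
Family 4: others sum to 58; max(0, 81 - 58) = 23.
Total collected = 11 + 17 + 21 + 23 = 72.

72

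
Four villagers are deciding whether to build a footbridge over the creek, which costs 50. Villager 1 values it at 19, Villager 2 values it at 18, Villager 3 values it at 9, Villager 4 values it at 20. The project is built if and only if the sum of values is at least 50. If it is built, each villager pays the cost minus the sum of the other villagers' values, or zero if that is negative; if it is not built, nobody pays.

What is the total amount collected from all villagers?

Total value 66 ≥ cost 50, so it is built.
Villager 1: others sum to 47; max(0, 50 - 47) = 3.
Villager 2: others sum to 48; max(0, 50 - 48) = 2.
Villager 3: others sum to 57; max(0, 50 - 57) = 0.
Villager 4: others sum to 46; max(0, 50 - 46) = 4.
Total collected = 3 + 2 + 0 + 4 = 9.

9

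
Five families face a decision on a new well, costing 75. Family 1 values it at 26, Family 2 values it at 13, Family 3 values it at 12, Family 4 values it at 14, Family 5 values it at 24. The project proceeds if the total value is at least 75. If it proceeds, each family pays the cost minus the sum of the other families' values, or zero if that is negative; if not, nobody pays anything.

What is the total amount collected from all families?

22

Total value 89 ≥ cost 75, so it is built.
Family 1: others sum to 63; max(0, 75 - 63) = 12.
Family 2: others sum to 76; max(0, 75 - 76) = 0.
Family 3: others sum to 77; max(0, 75 - 77) = 0.
Family 4: others sum to 75; max(0, 75 - 75) = 0.
Family 5: others sum to 65; max(0, 75 - 65) = 10.
Total collected = 12 + 0 + 0 + 0 + 10 = 22.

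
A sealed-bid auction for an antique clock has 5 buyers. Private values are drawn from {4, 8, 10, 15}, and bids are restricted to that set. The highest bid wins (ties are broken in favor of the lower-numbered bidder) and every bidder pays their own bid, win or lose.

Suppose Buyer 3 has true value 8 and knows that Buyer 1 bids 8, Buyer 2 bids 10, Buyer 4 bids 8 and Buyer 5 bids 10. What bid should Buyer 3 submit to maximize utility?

Bid 4: loses but pays 4, utility -4.
Bid 8: loses but pays 8, utility -8.
Bid 10: loses but pays 10, utility -10.
Bid 15: wins, pays 15, utility 8 - 15 = -7.
The best choice is 4 with utility -4.

4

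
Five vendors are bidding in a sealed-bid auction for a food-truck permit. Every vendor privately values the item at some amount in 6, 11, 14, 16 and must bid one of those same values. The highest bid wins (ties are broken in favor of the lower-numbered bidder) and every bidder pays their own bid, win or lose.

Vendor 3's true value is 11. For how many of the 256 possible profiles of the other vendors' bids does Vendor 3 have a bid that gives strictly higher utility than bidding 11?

252

Others bid (6, 6, 6, 14): truth gives -11; bid 14 gives -3 > -11. Violating.
Others bid (6, 6, 6, 16): truth gives -11; bid 16 gives -5 > -11. Violating.
Others bid (6, 6, 11, 14): truth gives -11; bid 14 gives -3 > -11. Violating.
Others bid (6, 6, 11, 16): truth gives -11; bid 16 gives -5 > -11. Violating.
Others bid (6, 6, 6, 6): truth gives 0; no alternative beats it.
Others bid (6, 6, 6, 11): truth gives 0; no alternative beats it.
(Checking all 256 profiles: 252 have a profitable deviation, 4 do not.)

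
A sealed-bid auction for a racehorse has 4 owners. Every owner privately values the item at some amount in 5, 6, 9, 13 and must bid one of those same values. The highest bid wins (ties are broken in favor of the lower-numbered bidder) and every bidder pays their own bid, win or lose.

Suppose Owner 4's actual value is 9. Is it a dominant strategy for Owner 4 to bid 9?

No

Consider the case where Owner 1 bids 5, Owner 2 bids 5 and Owner 3 bids 5.
Truthful bid 9: wins, pays 9, utility 9 - 9 = 0.
Bid 6 instead: wins, pays 6, utility 9 - 6 = 3.
Since 3 > 0, bidding 6 is strictly better here, so truthful bidding is not dominant.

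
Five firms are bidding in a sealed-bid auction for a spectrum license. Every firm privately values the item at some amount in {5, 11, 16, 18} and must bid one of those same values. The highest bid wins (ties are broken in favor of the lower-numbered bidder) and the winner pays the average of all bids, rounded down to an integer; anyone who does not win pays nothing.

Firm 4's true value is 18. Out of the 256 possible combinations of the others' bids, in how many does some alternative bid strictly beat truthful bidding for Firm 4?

Others bid (5, 5, 5, 5): truth gives 11; bid 11 gives 12 > 11. Violating.
Others bid (5, 5, 5, 11): truth gives 10; bid 11 gives 11 > 10. Violating.
Others bid (5, 5, 11, 11): truth gives 8; bid 16 gives 9 > 8. Violating.
Others bid (5, 5, 11, 16): truth gives 7; bid 16 gives 8 > 7. Violating.
Others bid (5, 5, 5, 16): truth gives 9; no alternative beats it.
Others bid (5, 5, 5, 18): truth gives 8; no alternative beats it.
(Checking all 256 profiles: 18 have a profitable deviation, 238 do not.)

18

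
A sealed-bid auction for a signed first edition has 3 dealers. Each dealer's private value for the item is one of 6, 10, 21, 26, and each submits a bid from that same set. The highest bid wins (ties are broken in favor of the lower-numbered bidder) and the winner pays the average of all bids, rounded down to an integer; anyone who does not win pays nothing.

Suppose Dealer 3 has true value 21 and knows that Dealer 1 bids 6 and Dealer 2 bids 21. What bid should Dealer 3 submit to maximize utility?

Bid 6: loses, pays 0, utility 0.
Bid 10: loses, pays 0, utility 0.
Bid 21: loses, pays 0, utility 0.
Bid 26: wins, pays 17, utility 21 - 17 = 4.
The best choice is 26 with utility 4.

26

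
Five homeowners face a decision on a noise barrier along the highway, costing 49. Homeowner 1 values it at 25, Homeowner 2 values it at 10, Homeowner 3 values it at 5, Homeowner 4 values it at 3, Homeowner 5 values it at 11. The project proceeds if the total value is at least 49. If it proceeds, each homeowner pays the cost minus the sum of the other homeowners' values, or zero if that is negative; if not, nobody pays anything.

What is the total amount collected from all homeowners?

Total value 54 ≥ cost 49, so it is built.
Homeowner 1: others sum to 29; max(0, 49 - 29) = 20.
Homeowner 2: others sum to 44; max(0, 49 - 44) = 5.
Homeowner 3: others sum to 49; max(0, 49 - 49) = 0.
Homeowner 4: others sum to 51; max(0, 49 - 51) = 0.
Homeowner 5: others sum to 43; max(0, 49 - 43) = 6.
Total collected = 20 + 5 + 0 + 0 + 6 = 31.

31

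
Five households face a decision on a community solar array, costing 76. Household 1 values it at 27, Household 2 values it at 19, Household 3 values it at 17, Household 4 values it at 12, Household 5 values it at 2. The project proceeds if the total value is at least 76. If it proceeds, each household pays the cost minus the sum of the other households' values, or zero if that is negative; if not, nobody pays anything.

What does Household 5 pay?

1

Total value 77 ≥ cost 76, so the project is built.
The other households' values sum to 75.
Cost minus that sum is 76 - 75 = 1.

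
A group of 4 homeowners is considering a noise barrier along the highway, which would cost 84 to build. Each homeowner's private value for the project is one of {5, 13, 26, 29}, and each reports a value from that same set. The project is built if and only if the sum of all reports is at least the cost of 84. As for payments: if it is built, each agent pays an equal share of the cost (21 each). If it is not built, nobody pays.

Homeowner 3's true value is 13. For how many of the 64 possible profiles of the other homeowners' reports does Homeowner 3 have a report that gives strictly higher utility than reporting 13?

Others report (13, 29, 29): truth gives -8; report 5 gives 0 > -8. Violating.
Others report (26, 26, 26): truth gives -8; report 5 gives 0 > -8. Violating.
Others report (29, 13, 29): truth gives -8; report 5 gives 0 > -8. Violating.
Others report (29, 29, 13): truth gives -8; report 5 gives 0 > -8. Violating.
Others report (5, 5, 5): truth gives 0; no alternative beats it.
Others report (5, 5, 13): truth gives 0; no alternative beats it.
(Checking all 64 profiles: 4 have a profitable deviation, 60 do not.)

4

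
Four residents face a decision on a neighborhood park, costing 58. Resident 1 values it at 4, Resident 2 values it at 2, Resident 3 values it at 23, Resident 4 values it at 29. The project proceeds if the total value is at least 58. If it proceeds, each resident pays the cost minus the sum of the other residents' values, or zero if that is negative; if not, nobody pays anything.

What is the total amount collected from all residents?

58

Total value 58 ≥ cost 58, so it is built.
Resident 1: others sum to 54; max(0, 58 - 54) = 4.
Resident 2: others sum to 56; max(0, 58 - 56) = 2.
Resident 3: others sum to 35; max(0, 58 - 35) = 23.
Resident 4: others sum to 29; max(0, 58 - 29) = 29.
Total collected = 4 + 2 + 23 + 29 = 58.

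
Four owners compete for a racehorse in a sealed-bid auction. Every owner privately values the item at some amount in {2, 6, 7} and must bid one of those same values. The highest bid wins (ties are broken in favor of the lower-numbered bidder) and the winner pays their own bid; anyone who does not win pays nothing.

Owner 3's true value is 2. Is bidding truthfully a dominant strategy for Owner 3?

Yes

Check each profile of the others' bids and compare truth against every alternative bid.
Others bid (2, 2, 2): truth gives 0, best alternative gives -4.
Others bid (2, 2, 6): truth gives 0, best alternative gives -4.
Others bid (2, 2, 7): truth gives 0, best alternative gives 0.
Others bid (2, 6, 2): truth gives 0, best alternative gives 0.
Others bid (2, 6, 6): truth gives 0, best alternative gives 0.
Others bid (2, 6, 7): truth gives 0, best alternative gives 0.
(Remaining 21 profiles checked similarly; truth is weakly best in each.)
In every case the truthful bid is at least as good as any alternative, so it is a dominant strategy.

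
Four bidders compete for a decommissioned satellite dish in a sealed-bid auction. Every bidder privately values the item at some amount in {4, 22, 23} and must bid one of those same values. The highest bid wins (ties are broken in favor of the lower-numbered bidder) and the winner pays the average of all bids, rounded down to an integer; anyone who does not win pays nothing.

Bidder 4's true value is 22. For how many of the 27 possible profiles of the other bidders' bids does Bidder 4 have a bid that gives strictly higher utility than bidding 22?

Others bid (4, 4, 22): truth gives 0; bid 23 gives 9 > 0. Violating.
Others bid (4, 22, 4): truth gives 0; bid 23 gives 9 > 0. Violating.
Others bid (4, 22, 22): truth gives 0; bid 23 gives 5 > 0. Violating.
Others bid (22, 4, 4): truth gives 0; bid 23 gives 9 > 0. Violating.
Others bid (4, 4, 4): truth gives 14; no alternative beats it.
Others bid (4, 4, 23): truth gives 0; no alternative beats it.
(Checking all 27 profiles: 6 have a profitable deviation, 21 do not.)

6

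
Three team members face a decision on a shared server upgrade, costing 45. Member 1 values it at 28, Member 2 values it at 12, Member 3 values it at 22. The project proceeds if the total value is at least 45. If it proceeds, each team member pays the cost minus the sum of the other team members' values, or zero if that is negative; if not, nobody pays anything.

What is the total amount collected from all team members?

Total value 62 ≥ cost 45, so it is built.
Member 1: others sum to 34; max(0, 45 - 34) = 11.
Member 2: others sum to 50; max(0, 45 - 50) = 0.
Member 3: others sum to 40; max(0, 45 - 40) = 5.
Total collected = 11 + 0 + 5 = 16.

16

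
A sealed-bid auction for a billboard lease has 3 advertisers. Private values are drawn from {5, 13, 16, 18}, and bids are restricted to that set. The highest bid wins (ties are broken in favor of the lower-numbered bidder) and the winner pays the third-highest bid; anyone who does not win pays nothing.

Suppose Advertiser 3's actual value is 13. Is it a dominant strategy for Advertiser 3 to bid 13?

No

Consider the case where Advertiser 1 bids 5 and Advertiser 2 bids 13.
Truthful bid 13: loses, pays 0, utility 0.
Bid 16 instead: wins, pays 5, utility 13 - 5 = 8.
Since 8 > 0, bidding 16 is strictly better here, so truthful bidding is not dominant.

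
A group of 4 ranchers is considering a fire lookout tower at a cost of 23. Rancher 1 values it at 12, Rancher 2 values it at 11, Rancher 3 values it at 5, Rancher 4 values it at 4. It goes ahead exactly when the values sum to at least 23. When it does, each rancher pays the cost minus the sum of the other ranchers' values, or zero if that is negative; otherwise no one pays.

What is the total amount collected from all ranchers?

5

Total value 32 ≥ cost 23, so it is built.
Rancher 1: others sum to 20; max(0, 23 - 20) = 3.
Rancher 2: others sum to 21; max(0, 23 - 21) = 2.
Rancher 3: others sum to 27; max(0, 23 - 27) = 0.
Rancher 4: others sum to 28; max(0, 23 - 28) = 0.
Total collected = 3 + 2 + 0 + 0 = 5.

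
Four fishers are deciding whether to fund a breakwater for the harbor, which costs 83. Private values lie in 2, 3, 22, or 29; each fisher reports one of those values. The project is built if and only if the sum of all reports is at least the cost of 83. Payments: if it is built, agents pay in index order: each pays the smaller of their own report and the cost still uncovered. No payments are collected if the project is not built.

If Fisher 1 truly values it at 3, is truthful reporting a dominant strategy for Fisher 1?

Consider the case where Fisher 2 reports 29, Fisher 3 reports 29 and Fisher 4 reports 29.
Truthful report 3: project built, pays 3, utility 3 - 3 = 0.
Report 2 instead: project built, pays 2, utility 3 - 2 = 1.
Since 1 > 0, reporting 2 is strictly better here, so truthful reporting is not dominant.

No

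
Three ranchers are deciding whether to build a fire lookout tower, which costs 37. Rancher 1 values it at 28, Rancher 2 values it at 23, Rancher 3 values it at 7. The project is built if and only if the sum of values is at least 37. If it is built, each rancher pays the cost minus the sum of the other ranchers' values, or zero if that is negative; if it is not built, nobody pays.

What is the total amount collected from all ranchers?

Total value 58 ≥ cost 37, so it is built.
Rancher 1: others sum to 30; max(0, 37 - 30) = 7.
Rancher 2: others sum to 35; max(0, 37 - 35) = 2.
Rancher 3: others sum to 51; max(0, 37 - 51) = 0.
Total collected = 7 + 2 + 0 = 9.

9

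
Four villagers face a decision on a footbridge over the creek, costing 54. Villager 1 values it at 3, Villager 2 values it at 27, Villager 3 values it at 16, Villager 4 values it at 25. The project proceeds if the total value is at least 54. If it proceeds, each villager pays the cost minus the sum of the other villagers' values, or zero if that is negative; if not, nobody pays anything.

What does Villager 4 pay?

8

Total value 71 ≥ cost 54, so the project is built.
The other villagers' values sum to 46.
Cost minus that sum is 54 - 46 = 8.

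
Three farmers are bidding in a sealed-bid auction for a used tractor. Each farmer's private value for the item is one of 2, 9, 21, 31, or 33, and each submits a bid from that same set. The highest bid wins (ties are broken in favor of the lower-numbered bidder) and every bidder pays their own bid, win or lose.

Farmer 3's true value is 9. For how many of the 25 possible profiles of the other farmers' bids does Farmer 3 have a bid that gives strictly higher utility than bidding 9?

24

Others bid (2, 9): truth gives -9; bid 2 gives -2 > -9. Violating.
Others bid (2, 21): truth gives -9; bid 2 gives -2 > -9. Violating.
Others bid (2, 31): truth gives -9; bid 2 gives -2 > -9. Violating.
Others bid (2, 33): truth gives -9; bid 2 gives -2 > -9. Violating.
Others bid (2, 2): truth gives 0; no alternative beats it.
(Checking all 25 profiles: 24 have a profitable deviation, 1 does not.)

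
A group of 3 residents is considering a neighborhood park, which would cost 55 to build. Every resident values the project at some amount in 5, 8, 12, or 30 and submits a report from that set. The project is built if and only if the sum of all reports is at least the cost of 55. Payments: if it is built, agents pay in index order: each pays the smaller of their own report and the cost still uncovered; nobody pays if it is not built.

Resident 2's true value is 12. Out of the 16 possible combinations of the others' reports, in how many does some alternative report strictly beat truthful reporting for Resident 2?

1

Others report (30, 30): truth gives 0; report 5 gives 7 > 0. Violating.
Others report (5, 5): truth gives 0; no alternative beats it.
Others report (5, 8): truth gives 0; no alternative beats it.
(Checking all 16 profiles: 1 has a profitable deviation, 15 do not.)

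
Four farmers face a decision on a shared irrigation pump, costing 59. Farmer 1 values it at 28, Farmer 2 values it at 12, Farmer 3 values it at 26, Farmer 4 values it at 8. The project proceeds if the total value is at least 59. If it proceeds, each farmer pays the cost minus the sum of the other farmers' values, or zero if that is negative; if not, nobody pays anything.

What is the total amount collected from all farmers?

24

Total value 74 ≥ cost 59, so it is built.
Farmer 1: others sum to 46; max(0, 59 - 46) = 13.
Farmer 2: others sum to 62; max(0, 59 - 62) = 0.
Farmer 3: others sum to 48; max(0, 59 - 48) = 11.
Farmer 4: others sum to 66; max(0, 59 - 66) = 0.
Total collected = 13 + 0 + 11 + 0 = 24.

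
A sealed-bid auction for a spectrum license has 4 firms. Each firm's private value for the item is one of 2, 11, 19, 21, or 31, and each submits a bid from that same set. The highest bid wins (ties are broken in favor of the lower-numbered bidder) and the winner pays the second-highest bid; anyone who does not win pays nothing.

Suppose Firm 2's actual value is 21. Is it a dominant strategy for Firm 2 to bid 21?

Yes

Check each profile of the others' bids and compare truth against every alternative bid.
Others bid (2, 2, 2): truth gives 19, best alternative gives 19.
Others bid (2, 2, 11): truth gives 10, best alternative gives 10.
Others bid (2, 11, 2): truth gives 10, best alternative gives 10.
Others bid (2, 11, 11): truth gives 10, best alternative gives 10.
Others bid (11, 2, 2): truth gives 10, best alternative gives 10.
Others bid (11, 2, 11): truth gives 10, best alternative gives 10.
(Remaining 119 profiles checked similarly; truth is weakly best in each.)
In every case the truthful bid is at least as good as any alternative, so it is a dominant strategy.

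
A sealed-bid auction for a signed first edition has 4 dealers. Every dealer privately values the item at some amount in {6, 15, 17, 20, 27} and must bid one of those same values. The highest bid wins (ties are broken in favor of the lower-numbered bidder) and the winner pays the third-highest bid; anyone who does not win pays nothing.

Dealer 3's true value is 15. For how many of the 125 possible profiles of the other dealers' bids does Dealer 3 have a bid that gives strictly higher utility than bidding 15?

9

Others bid (6, 6, 17): truth gives 0; bid 17 gives 9 > 0. Violating.
Others bid (6, 6, 20): truth gives 0; bid 20 gives 9 > 0. Violating.
Others bid (6, 6, 27): truth gives 0; bid 27 gives 9 > 0. Violating.
Others bid (6, 15, 6): truth gives 0; bid 17 gives 9 > 0. Violating.
Others bid (6, 6, 6): truth gives 9; no alternative beats it.
Others bid (6, 6, 15): truth gives 9; no alternative beats it.
(Checking all 125 profiles: 9 have a profitable deviation, 116 do not.)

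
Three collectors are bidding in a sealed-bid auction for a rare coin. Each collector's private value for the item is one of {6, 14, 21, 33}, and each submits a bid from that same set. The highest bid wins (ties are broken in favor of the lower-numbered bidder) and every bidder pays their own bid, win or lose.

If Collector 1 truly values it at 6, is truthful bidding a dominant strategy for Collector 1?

Yes

Check each profile of the others' bids and compare truth against every alternative bid.
Others bid (6, 6): truth gives 0, best alternative gives -8.
Others bid (6, 21): truth gives -6, best alternative gives -14.
Others bid (6, 33): truth gives -6, best alternative gives -14.
Others bid (14, 21): truth gives -6, best alternative gives -14.
Others bid (14, 33): truth gives -6, best alternative gives -14.
Others bid (21, 6): truth gives -6, best alternative gives -14.
(Remaining 10 profiles checked similarly; truth is weakly best in each.)
In every case the truthful bid is at least as good as any alternative, so it is a dominant strategy.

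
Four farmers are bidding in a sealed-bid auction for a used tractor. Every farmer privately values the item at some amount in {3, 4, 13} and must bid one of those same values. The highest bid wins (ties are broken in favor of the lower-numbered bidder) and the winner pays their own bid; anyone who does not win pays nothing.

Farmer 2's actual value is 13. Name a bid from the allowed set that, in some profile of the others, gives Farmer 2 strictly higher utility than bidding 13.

4

Suppose Farmer 1 bids 3, Farmer 3 bids 3 and Farmer 4 bids 3.
Bid 13: wins, pays 13, utility 13 - 13 = 0.
Bid 4: wins, pays 4, utility 13 - 4 = 9.
So bidding 4 beats truth here (9 > 0).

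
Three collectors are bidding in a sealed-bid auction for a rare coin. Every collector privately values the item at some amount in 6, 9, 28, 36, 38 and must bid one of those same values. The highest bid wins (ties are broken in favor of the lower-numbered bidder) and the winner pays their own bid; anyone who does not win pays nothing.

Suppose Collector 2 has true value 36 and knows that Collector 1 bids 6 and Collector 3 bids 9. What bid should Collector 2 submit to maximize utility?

Bid 6: loses, pays 0, utility 0.
Bid 9: wins, pays 9, utility 36 - 9 = 27.
Bid 28: wins, pays 28, utility 36 - 28 = 8.
Bid 36: wins, pays 36, utility 36 - 36 = 0.
Bid 38: wins, pays 38, utility 36 - 38 = -2.
The best choice is 9 with utility 27.

9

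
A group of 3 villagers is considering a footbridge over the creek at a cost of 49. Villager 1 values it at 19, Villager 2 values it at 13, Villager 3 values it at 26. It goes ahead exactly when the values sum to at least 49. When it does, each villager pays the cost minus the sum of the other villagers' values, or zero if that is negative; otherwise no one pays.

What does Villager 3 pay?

Total value 58 ≥ cost 49, so the project is built.
The other villagers' values sum to 32.
Cost minus that sum is 49 - 32 = 17.

17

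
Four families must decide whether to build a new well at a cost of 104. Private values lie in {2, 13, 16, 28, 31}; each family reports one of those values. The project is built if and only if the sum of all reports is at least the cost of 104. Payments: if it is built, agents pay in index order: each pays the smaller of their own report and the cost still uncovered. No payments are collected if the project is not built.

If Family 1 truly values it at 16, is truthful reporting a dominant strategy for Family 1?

No

Consider the case where Family 2 reports 31, Family 3 reports 31 and Family 4 reports 31.
Truthful report 16: project built, pays 16, utility 16 - 16 = 0.
Report 13 instead: project built, pays 13, utility 16 - 13 = 3.
Since 3 > 0, reporting 13 is strictly better here, so truthful reporting is not dominant.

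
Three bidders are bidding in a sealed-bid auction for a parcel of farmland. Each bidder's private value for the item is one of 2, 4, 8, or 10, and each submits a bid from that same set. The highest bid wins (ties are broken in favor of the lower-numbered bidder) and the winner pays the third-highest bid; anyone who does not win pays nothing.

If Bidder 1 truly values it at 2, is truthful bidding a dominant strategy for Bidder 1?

Yes

Check each profile of the others' bids and compare truth against every alternative bid.
Others bid (4, 4): truth gives 0, best alternative gives -2.
Others bid (2, 2): truth gives 0, best alternative gives 0.
Others bid (2, 4): truth gives 0, best alternative gives 0.
Others bid (2, 8): truth gives 0, best alternative gives 0.
Others bid (2, 10): truth gives 0, best alternative gives 0.
Others bid (4, 2): truth gives 0, best alternative gives 0.
(Remaining 10 profiles checked similarly; truth is weakly best in each.)
In every case the truthful bid is at least as good as any alternative, so it is a dominant strategy.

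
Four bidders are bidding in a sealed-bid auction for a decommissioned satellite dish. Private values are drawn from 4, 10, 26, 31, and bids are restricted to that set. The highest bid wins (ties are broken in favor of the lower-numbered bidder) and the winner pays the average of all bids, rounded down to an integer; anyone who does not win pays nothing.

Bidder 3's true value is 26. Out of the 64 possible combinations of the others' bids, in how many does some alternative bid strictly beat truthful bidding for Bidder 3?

Others bid (4, 4, 4): truth gives 17; bid 10 gives 21 > 17. Violating.
Others bid (4, 4, 10): truth gives 15; bid 10 gives 19 > 15. Violating.
Others bid (4, 4, 31): truth gives 0; bid 31 gives 9 > 0. Violating.
Others bid (4, 10, 31): truth gives 0; bid 31 gives 7 > 0. Violating.
Others bid (4, 4, 26): truth gives 11; no alternative beats it.
Others bid (4, 10, 4): truth gives 15; no alternative beats it.
(Checking all 64 profiles: 24 have a profitable deviation, 40 do not.)

24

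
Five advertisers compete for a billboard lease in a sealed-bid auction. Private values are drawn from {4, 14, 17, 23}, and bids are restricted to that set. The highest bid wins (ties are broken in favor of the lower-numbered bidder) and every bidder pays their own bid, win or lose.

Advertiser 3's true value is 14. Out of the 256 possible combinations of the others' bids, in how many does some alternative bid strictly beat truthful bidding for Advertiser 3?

Others bid (4, 4, 4, 17): truth gives -14; bid 17 gives -3 > -14. Violating.
Others bid (4, 4, 4, 23): truth gives -14; bid 4 gives -4 > -14. Violating.
Others bid (4, 4, 14, 17): truth gives -14; bid 17 gives -3 > -14. Violating.
Others bid (4, 4, 14, 23): truth gives -14; bid 4 gives -4 > -14. Violating.
Others bid (4, 4, 4, 4): truth gives 0; no alternative beats it.
Others bid (4, 4, 4, 14): truth gives 0; no alternative beats it.
(Checking all 256 profiles: 252 have a profitable deviation, 4 do not.)

252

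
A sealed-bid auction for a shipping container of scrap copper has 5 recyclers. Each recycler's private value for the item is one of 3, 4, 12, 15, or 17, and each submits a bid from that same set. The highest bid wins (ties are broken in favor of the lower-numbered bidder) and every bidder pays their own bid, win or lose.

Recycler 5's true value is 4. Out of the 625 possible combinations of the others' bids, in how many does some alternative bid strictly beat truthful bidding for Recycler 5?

624

Others bid (3, 3, 3, 4): truth gives -4; bid 3 gives -3 > -4. Violating.
Others bid (3, 3, 3, 12): truth gives -4; bid 3 gives -3 > -4. Violating.
Others bid (3, 3, 3, 15): truth gives -4; bid 3 gives -3 > -4. Violating.
Others bid (3, 3, 3, 17): truth gives -4; bid 3 gives -3 > -4. Violating.
Others bid (3, 3, 3, 3): truth gives 0; no alternative beats it.
(Checking all 625 profiles: 624 have a profitable deviation, 1 does not.)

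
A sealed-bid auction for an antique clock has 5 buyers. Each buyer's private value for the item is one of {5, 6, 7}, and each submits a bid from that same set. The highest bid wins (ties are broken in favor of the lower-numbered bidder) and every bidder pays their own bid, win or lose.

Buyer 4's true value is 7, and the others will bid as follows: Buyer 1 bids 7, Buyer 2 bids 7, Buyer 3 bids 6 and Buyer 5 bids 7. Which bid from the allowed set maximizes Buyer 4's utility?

Bid 5: loses but pays 5, utility -5.
Bid 6: loses but pays 6, utility -6.
Bid 7: loses but pays 7, utility -7.
The best choice is 5 with utility -5.

5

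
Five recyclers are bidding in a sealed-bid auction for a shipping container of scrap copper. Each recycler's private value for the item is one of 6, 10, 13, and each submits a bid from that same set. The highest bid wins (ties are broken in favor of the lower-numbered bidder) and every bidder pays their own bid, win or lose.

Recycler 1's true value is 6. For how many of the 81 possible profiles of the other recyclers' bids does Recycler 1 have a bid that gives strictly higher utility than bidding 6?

Others bid (6, 6, 6, 10): truth gives -6; bid 10 gives -4 > -6. Violating.
Others bid (6, 6, 10, 6): truth gives -6; bid 10 gives -4 > -6. Violating.
Others bid (6, 6, 10, 10): truth gives -6; bid 10 gives -4 > -6. Violating.
Others bid (6, 10, 6, 6): truth gives -6; bid 10 gives -4 > -6. Violating.
Others bid (6, 6, 6, 6): truth gives 0; no alternative beats it.
Others bid (6, 6, 6, 13): truth gives -6; no alternative beats it.
(Checking all 81 profiles: 15 have a profitable deviation, 66 do not.)

15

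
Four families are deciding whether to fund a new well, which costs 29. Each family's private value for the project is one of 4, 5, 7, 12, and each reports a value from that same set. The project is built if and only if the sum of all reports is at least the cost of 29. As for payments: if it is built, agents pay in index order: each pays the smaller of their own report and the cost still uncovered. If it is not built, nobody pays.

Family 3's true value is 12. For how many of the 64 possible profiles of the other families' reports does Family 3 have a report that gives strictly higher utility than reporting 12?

28

Others report (4, 7, 12): truth gives 0; report 7 gives 5 > 0. Violating.
Others report (4, 12, 7): truth gives 0; report 7 gives 5 > 0. Violating.
Others report (4, 12, 12): truth gives 0; report 4 gives 8 > 0. Violating.
Others report (5, 5, 12): truth gives 0; report 7 gives 5 > 0. Violating.
Others report (4, 4, 4): truth gives 0; no alternative beats it.
Others report (4, 4, 5): truth gives 0; no alternative beats it.
(Checking all 64 profiles: 28 have a profitable deviation, 36 do not.)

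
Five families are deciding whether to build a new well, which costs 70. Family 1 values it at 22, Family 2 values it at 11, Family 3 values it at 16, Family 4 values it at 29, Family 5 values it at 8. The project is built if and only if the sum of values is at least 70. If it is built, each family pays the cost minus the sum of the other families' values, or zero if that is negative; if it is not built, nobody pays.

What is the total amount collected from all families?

Total value 86 ≥ cost 70, so it is built.
Family 1: others sum to 64; max(0, 70 - 64) = 6.
Family 2: others sum to 75; max(0, 70 - 75) = 0.
Family 3: others sum to 70; max(0, 70 - 70) = 0.
Family 4: others sum to 57; max(0, 70 - 57) = 13.
Family 5: others sum to 78; max(0, 70 - 78) = 0.
Total collected = 6 + 0 + 0 + 13 + 0 = 19.

19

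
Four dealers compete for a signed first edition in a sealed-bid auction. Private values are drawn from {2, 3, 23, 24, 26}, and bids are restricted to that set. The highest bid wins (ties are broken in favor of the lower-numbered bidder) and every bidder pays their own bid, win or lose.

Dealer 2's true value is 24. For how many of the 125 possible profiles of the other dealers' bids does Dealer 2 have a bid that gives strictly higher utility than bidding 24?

95

Others bid (2, 2, 2): truth gives 0; bid 3 gives 21 > 0. Violating.
Others bid (2, 2, 3): truth gives 0; bid 3 gives 21 > 0. Violating.
Others bid (2, 2, 23): truth gives 0; bid 23 gives 1 > 0. Violating.
Others bid (2, 2, 26): truth gives -24; bid 2 gives -2 > -24. Violating.
Others bid (2, 2, 24): truth gives 0; no alternative beats it.
Others bid (2, 3, 24): truth gives 0; no alternative beats it.
(Checking all 125 profiles: 95 have a profitable deviation, 30 do not.)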